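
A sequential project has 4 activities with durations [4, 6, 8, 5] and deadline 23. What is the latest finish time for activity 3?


LF(activity 3) = deadline - sum of successor durations
Successors: activities 4 through 4 with durations [5]
Sum of successor durations = 5
LF = 23 - 5 = 18

18


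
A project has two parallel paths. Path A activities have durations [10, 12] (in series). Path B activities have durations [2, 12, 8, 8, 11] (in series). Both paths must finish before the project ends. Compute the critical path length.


Path A total = 10 + 12 = 22
Path B total = 2 + 12 + 8 + 8 + 11 = 41
Critical path = longest path = max(22, 41) = 41

41


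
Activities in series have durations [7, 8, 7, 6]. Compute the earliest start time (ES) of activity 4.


Activity 4 starts after activities 1 through 3 complete.
Predecessor durations: [7, 8, 7]
ES = 7 + 8 + 7 = 22

22


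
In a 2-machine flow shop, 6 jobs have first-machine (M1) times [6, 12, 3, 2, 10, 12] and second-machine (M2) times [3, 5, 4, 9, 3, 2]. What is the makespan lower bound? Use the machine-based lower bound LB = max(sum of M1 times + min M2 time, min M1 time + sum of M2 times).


LB1 = sum(M1 times) + min(M2 times) = 45 + 2 = 47
LB2 = min(M1 times) + sum(M2 times) = 2 + 26 = 28
Lower bound = max(LB1, LB2) = max(47, 28) = 47

47


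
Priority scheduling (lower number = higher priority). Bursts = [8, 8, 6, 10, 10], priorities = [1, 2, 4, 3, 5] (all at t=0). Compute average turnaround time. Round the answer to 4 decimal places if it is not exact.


Sort by priority (ascending = highest first):
Order: [(1, 8), (2, 8), (3, 10), (4, 6), (5, 10)]
Completion times:
  Priority 1, burst=8, C=8
  Priority 2, burst=8, C=16
  Priority 3, burst=10, C=26
  Priority 4, burst=6, C=32
  Priority 5, burst=10, C=42
Average turnaround = 124/5 = 24.8

24.8


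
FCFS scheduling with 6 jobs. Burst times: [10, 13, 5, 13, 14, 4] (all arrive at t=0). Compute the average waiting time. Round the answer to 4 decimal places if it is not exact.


FCFS order (as given): [10, 13, 5, 13, 14, 4]
Waiting times:
  Job 1: wait = 0
  Job 2: wait = 10
  Job 3: wait = 23
  Job 4: wait = 28
  Job 5: wait = 41
  Job 6: wait = 55
Sum of waiting times = 157
Average waiting time = 157/6 = 26.1667

26.1667


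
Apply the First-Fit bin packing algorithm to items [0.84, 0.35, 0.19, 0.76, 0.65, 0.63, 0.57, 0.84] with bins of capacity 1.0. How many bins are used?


Place items sequentially using First-Fit:
  Item 0.84 -> new Bin 1
  Item 0.35 -> new Bin 2
  Item 0.19 -> Bin 2 (now 0.54)
  Item 0.76 -> new Bin 3
  Item 0.65 -> new Bin 4
  Item 0.63 -> new Bin 5
  Item 0.57 -> new Bin 6
  Item 0.84 -> new Bin 7
Total bins used = 7

7


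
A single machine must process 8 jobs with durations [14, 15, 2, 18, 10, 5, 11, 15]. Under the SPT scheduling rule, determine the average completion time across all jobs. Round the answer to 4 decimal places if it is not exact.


Sort jobs by processing time (SPT order): [2, 5, 10, 11, 14, 15, 15, 18]
Compute completion times sequentially:
  Job 1: processing = 2, completes at 2
  Job 2: processing = 5, completes at 7
  Job 3: processing = 10, completes at 17
  Job 4: processing = 11, completes at 28
  Job 5: processing = 14, completes at 42
  Job 6: processing = 15, completes at 57
  Job 7: processing = 15, completes at 72
  Job 8: processing = 18, completes at 90
Sum of completion times = 315
Average completion time = 315/8 = 39.375

39.375


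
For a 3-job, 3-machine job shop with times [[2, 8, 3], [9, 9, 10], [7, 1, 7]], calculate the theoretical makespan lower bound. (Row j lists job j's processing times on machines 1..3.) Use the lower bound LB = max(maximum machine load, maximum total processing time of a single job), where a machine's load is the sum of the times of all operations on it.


Machine loads:
  Machine 1: 2 + 9 + 7 = 18
  Machine 2: 8 + 9 + 1 = 18
  Machine 3: 3 + 10 + 7 = 20
Max machine load = 20
Job totals:
  Job 1: 13
  Job 2: 28
  Job 3: 15
Max job total = 28
Lower bound = max(20, 28) = 28

28


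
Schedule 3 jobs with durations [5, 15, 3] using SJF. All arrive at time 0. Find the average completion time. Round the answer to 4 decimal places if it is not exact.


SJF order (ascending): [3, 5, 15]
Completion times:
  Job 1: burst=3, C=3
  Job 2: burst=5, C=8
  Job 3: burst=15, C=23
Average completion = 34/3 = 11.3333

11.3333


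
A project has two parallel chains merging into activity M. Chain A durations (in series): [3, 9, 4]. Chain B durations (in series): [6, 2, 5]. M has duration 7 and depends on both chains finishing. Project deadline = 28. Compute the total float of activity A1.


Forward pass: ES(A1) = sum of predecessors on chain A = 0
EF = ES + duration = 0 + 3 = 3
Backward pass: LF(M) = deadline = 28; LS(M) = 28 - 7 = 21
LF(A1) = LS(M) - sum(successors on chain A) = 21 - 13 = 8
LS = LF - duration = 8 - 3 = 5
Total float = LS - ES = 5 - 0 = 5

5


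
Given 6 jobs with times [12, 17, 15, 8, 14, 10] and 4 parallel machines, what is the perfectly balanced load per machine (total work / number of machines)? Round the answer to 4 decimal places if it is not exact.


Total processing time = 12 + 17 + 15 + 8 + 14 + 10 = 76
Number of machines = 4
Ideal balanced load = 76 / 4 = 19.0

19.0


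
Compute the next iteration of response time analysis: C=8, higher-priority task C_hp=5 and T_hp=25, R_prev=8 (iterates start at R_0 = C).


R_next = C + ceil(R_prev / T_hp) * C_hp
ceil(8 / 25) = ceil(0.32) = 1
Interference = 1 * 5 = 5
R_next = 8 + 5 = 13

13


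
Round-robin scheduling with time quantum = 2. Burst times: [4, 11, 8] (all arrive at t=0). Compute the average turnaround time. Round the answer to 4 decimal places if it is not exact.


Time quantum = 2
Execution trace:
  J1 runs 2 units, time = 2
  J2 runs 2 units, time = 4
  J3 runs 2 units, time = 6
  J1 runs 2 units, time = 8
  J2 runs 2 units, time = 10
  J3 runs 2 units, time = 12
  J2 runs 2 units, time = 14
  J3 runs 2 units, time = 16
  J2 runs 2 units, time = 18
  J3 runs 2 units, time = 20
  J2 runs 2 units, time = 22
  J2 runs 1 units, time = 23
Finish times: [8, 23, 20]
Average turnaround = 51/3 = 17.0

17.0


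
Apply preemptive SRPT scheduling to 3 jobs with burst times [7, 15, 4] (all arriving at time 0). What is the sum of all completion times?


Since all jobs arrive at t=0, SRPT equals SPT ordering.
SPT order: [4, 7, 15]
Completion times:
  Job 1: p=4, C=4
  Job 2: p=7, C=11
  Job 3: p=15, C=26
Total completion time = 4 + 11 + 26 = 41

41


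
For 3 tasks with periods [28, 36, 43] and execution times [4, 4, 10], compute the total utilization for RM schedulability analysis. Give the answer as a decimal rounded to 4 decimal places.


Compute individual utilizations (exact fractions):
  Task 1: C/T = 4/28 = 1/7 (approx. 0.1429)
  Task 2: C/T = 4/36 = 1/9 (approx. 0.1111)
  Task 3: C/T = 10/43 (approx. 0.2326)
Total utilization U = 1/7 + 1/9 + 10/43 = 1318/2709
Rounded to 4 decimal places: U = 0.4865
RM (Liu & Layland) bound for 3 tasks = 0.779763; compare with U = 1318/2709 (approx. 0.486526)
U <= bound, so schedulable by RM sufficient condition.

0.4865


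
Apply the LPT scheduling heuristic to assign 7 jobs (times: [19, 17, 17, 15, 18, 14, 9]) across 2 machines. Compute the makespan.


Sort jobs in decreasing order (LPT): [19, 18, 17, 17, 15, 14, 9]
Assign each job to the least loaded machine:
  Machine 1: jobs [19, 17, 14, 9], load = 59
  Machine 2: jobs [18, 17, 15], load = 50
Makespan = max load = 59

59


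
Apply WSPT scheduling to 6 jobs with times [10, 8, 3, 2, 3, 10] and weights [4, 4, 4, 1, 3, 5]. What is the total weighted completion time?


Compute p/w ratios and sort ascending (WSPT): [(3, 4), (3, 3), (8, 4), (2, 1), (10, 5), (10, 4)]
Compute weighted completion times:
  Job (p=3,w=4): C=3, w*C=4*3=12
  Job (p=3,w=3): C=6, w*C=3*6=18
  Job (p=8,w=4): C=14, w*C=4*14=56
  Job (p=2,w=1): C=16, w*C=1*16=16
  Job (p=10,w=5): C=26, w*C=5*26=130
  Job (p=10,w=4): C=36, w*C=4*36=144
Total weighted completion time = 376

376


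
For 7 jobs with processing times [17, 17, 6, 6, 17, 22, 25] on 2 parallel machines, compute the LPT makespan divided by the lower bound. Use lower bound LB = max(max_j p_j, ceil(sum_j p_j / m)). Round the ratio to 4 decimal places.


LPT order: [25, 22, 17, 17, 17, 6, 6]
Machine loads after assignment: [54, 56]
LPT makespan = 56
Lower bound = max(max_job, ceil(total/2)) = max(25, 55) = 55
Ratio = 56 / 55 = 1.0182

1.0182


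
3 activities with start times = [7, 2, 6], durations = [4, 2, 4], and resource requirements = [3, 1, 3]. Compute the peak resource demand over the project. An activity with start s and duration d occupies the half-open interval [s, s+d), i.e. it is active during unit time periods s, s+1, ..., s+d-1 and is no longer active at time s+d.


Each activity i is active on [start_i, start_i + duration_i).
Compute total resource usage per time slot:
  t=0: active resources = [], total = 0
  t=1: active resources = [], total = 0
  t=2: active resources = [1], total = 1
  t=3: active resources = [1], total = 1
  t=4: active resources = [], total = 0
  t=5: active resources = [], total = 0
  t=6: active resources = [3], total = 3
  t=7: active resources = [3, 3], total = 6
  t=8: active resources = [3, 3], total = 6
  t=9: active resources = [3, 3], total = 6
  t=10: active resources = [3], total = 3
Peak resource demand = 6

6


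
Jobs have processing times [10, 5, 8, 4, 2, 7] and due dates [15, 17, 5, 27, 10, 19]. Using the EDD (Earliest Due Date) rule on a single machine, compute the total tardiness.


Sort by due date (EDD order): [(8, 5), (2, 10), (10, 15), (5, 17), (7, 19), (4, 27)]
Compute completion times and tardiness:
  Job 1: p=8, d=5, C=8, tardiness=max(0,8-5)=3
  Job 2: p=2, d=10, C=10, tardiness=max(0,10-10)=0
  Job 3: p=10, d=15, C=20, tardiness=max(0,20-15)=5
  Job 4: p=5, d=17, C=25, tardiness=max(0,25-17)=8
  Job 5: p=7, d=19, C=32, tardiness=max(0,32-19)=13
  Job 6: p=4, d=27, C=36, tardiness=max(0,36-27)=9
Total tardiness = 38

38


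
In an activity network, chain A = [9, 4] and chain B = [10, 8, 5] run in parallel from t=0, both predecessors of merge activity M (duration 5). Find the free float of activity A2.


ES(A2) = sum of predecessors on chain A = 9
EF(A2) = ES + duration = 9 + 4 = 13
Successor of A2 is M. ES(M) = max(sum(A), sum(B)) = max(13, 23) = 23
Free float = ES(successor) - EF(current) = 23 - 13 = 10

10


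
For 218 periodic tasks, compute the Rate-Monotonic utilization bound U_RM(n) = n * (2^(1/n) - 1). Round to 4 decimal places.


Compute 2^(1/218) = 1.0031846344
Subtract 1: 1.0031846344 - 1 = 0.0031846344
Multiply by n: 218 * 0.0031846344 = 0.6942502992
Round to 4 dp: 0.6943

0.6943


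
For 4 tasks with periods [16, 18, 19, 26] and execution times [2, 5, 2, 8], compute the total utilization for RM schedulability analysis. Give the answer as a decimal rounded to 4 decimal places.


Compute individual utilizations (exact fractions):
  Task 1: C/T = 2/16 = 1/8 (approx. 0.125)
  Task 2: C/T = 5/18 (approx. 0.2778)
  Task 3: C/T = 2/19 (approx. 0.1053)
  Task 4: C/T = 8/26 = 4/13 (approx. 0.3077)
Total utilization U = 1/8 + 5/18 + 2/19 + 4/13 = 14507/17784
Rounded to 4 decimal places: U = 0.8157
RM (Liu & Layland) bound for 4 tasks = 0.756828; compare with U = 14507/17784 (approx. 0.815733)
bound < U <= 1, so the RM sufficient condition is not met (inconclusive; an exact test such as response-time analysis is needed).

0.8157


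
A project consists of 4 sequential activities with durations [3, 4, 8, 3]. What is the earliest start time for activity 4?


Activity 4 starts after activities 1 through 3 complete.
Predecessor durations: [3, 4, 8]
ES = 3 + 4 + 8 = 15

15


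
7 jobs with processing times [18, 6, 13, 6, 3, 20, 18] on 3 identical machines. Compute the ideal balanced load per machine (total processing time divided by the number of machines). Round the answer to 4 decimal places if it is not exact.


Total processing time = 18 + 6 + 13 + 6 + 3 + 20 + 18 = 84
Number of machines = 3
Ideal balanced load = 84 / 3 = 28.0

28.0


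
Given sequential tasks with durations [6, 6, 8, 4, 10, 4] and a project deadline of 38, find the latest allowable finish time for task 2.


LF(activity 2) = deadline - sum of successor durations
Successors: activities 3 through 6 with durations [8, 4, 10, 4]
Sum of successor durations = 26
LF = 38 - 26 = 12

12


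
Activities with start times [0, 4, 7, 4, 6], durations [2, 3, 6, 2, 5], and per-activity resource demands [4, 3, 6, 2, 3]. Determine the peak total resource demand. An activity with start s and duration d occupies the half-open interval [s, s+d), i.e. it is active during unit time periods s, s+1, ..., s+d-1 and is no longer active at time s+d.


Each activity i is active on [start_i, start_i + duration_i).
Compute total resource usage per time slot:
  t=0: active resources = [4], total = 4
  t=1: active resources = [4], total = 4
  t=2: active resources = [], total = 0
  t=3: active resources = [], total = 0
  t=4: active resources = [3, 2], total = 5
  t=5: active resources = [3, 2], total = 5
  t=6: active resources = [3, 3], total = 6
  t=7: active resources = [6, 3], total = 9
  t=8: active resources = [6, 3], total = 9
  t=9: active resources = [6, 3], total = 9
  t=10: active resources = [6, 3], total = 9
  t=11: active resources = [6], total = 6
  t=12: active resources = [6], total = 6
Peak resource demand = 9

9


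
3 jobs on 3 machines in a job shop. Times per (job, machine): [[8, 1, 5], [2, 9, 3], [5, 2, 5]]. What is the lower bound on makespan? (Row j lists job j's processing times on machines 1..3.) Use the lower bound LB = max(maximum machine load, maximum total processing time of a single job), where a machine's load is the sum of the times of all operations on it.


Machine loads:
  Machine 1: 8 + 2 + 5 = 15
  Machine 2: 1 + 9 + 2 = 12
  Machine 3: 5 + 3 + 5 = 13
Max machine load = 15
Job totals:
  Job 1: 14
  Job 2: 14
  Job 3: 12
Max job total = 14
Lower bound = max(15, 14) = 15

15


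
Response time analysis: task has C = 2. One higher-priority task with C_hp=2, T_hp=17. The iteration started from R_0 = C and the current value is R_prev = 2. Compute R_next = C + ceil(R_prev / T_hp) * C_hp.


R_next = C + ceil(R_prev / T_hp) * C_hp
ceil(2 / 17) = ceil(0.1176) = 1
Interference = 1 * 2 = 2
R_next = 2 + 2 = 4

4


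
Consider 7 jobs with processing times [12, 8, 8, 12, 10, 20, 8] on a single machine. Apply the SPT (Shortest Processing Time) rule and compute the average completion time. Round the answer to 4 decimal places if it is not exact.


Sort jobs by processing time (SPT order): [8, 8, 8, 10, 12, 12, 20]
Compute completion times sequentially:
  Job 1: processing = 8, completes at 8
  Job 2: processing = 8, completes at 16
  Job 3: processing = 8, completes at 24
  Job 4: processing = 10, completes at 34
  Job 5: processing = 12, completes at 46
  Job 6: processing = 12, completes at 58
  Job 7: processing = 20, completes at 78
Sum of completion times = 264
Average completion time = 264/7 = 37.7143

37.7143


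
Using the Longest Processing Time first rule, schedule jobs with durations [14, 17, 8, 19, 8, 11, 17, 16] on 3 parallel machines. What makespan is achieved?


Sort jobs in decreasing order (LPT): [19, 17, 17, 16, 14, 11, 8, 8]
Assign each job to the least loaded machine:
  Machine 1: jobs [19, 11, 8], load = 38
  Machine 2: jobs [17, 16], load = 33
  Machine 3: jobs [17, 14, 8], load = 39
Makespan = max load = 39

39


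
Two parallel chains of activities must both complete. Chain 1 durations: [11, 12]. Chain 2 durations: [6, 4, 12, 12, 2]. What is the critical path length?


Path A total = 11 + 12 = 23
Path B total = 6 + 4 + 12 + 12 + 2 = 36
Critical path = longest path = max(23, 36) = 36

36


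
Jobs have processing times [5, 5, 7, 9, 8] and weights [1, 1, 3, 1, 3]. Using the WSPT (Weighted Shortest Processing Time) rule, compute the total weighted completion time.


Compute p/w ratios and sort ascending (WSPT): [(7, 3), (8, 3), (5, 1), (5, 1), (9, 1)]
Compute weighted completion times:
  Job (p=7,w=3): C=7, w*C=3*7=21
  Job (p=8,w=3): C=15, w*C=3*15=45
  Job (p=5,w=1): C=20, w*C=1*20=20
  Job (p=5,w=1): C=25, w*C=1*25=25
  Job (p=9,w=1): C=34, w*C=1*34=34
Total weighted completion time = 145

145


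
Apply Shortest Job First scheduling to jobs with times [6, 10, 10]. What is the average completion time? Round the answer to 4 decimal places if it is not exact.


SJF order (ascending): [6, 10, 10]
Completion times:
  Job 1: burst=6, C=6
  Job 2: burst=10, C=16
  Job 3: burst=10, C=26
Average completion = 48/3 = 16.0

16.0


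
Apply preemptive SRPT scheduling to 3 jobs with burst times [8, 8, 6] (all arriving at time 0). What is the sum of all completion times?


Since all jobs arrive at t=0, SRPT equals SPT ordering.
SPT order: [6, 8, 8]
Completion times:
  Job 1: p=6, C=6
  Job 2: p=8, C=14
  Job 3: p=8, C=22
Total completion time = 6 + 14 + 22 = 42

42


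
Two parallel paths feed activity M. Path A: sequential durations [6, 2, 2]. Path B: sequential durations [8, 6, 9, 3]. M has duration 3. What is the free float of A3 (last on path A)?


ES(A3) = sum of predecessors on chain A = 8
EF(A3) = ES + duration = 8 + 2 = 10
Successor of A3 is M. ES(M) = max(sum(A), sum(B)) = max(10, 26) = 26
Free float = ES(successor) - EF(current) = 26 - 10 = 16

16


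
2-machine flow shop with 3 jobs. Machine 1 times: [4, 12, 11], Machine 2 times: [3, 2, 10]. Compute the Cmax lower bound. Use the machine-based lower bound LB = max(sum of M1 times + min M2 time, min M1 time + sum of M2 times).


LB1 = sum(M1 times) + min(M2 times) = 27 + 2 = 29
LB2 = min(M1 times) + sum(M2 times) = 4 + 15 = 19
Lower bound = max(LB1, LB2) = max(29, 19) = 29

29


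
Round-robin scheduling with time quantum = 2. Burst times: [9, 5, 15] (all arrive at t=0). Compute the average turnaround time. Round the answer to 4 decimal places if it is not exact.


Time quantum = 2
Execution trace:
  J1 runs 2 units, time = 2
  J2 runs 2 units, time = 4
  J3 runs 2 units, time = 6
  J1 runs 2 units, time = 8
  J2 runs 2 units, time = 10
  J3 runs 2 units, time = 12
  J1 runs 2 units, time = 14
  J2 runs 1 units, time = 15
  J3 runs 2 units, time = 17
  J1 runs 2 units, time = 19
  J3 runs 2 units, time = 21
  J1 runs 1 units, time = 22
  J3 runs 2 units, time = 24
  J3 runs 2 units, time = 26
  J3 runs 2 units, time = 28
  J3 runs 1 units, time = 29
Finish times: [22, 15, 29]
Average turnaround = 66/3 = 22.0

22.0


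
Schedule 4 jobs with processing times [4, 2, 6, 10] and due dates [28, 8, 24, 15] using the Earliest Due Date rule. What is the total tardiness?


Sort by due date (EDD order): [(2, 8), (10, 15), (6, 24), (4, 28)]
Compute completion times and tardiness:
  Job 1: p=2, d=8, C=2, tardiness=max(0,2-8)=0
  Job 2: p=10, d=15, C=12, tardiness=max(0,12-15)=0
  Job 3: p=6, d=24, C=18, tardiness=max(0,18-24)=0
  Job 4: p=4, d=28, C=22, tardiness=max(0,22-28)=0
Total tardiness = 0

0


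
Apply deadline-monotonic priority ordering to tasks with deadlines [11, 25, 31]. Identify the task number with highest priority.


Sort tasks by relative deadline (ascending):
  Task 1: deadline = 11
  Task 2: deadline = 25
  Task 3: deadline = 31
Priority order (highest first): [1, 2, 3]
Highest priority task = 1

1


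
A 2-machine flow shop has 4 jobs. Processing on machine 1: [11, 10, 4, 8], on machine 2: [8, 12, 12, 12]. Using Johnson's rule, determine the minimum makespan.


Apply Johnson's rule:
  Group 1 (a <= b): [(3, 4, 12), (4, 8, 12), (2, 10, 12)]
  Group 2 (a > b): [(1, 11, 8)]
Optimal job order: [3, 4, 2, 1]
Schedule:
  Job 3: M1 done at 4, M2 done at 16
  Job 4: M1 done at 12, M2 done at 28
  Job 2: M1 done at 22, M2 done at 40
  Job 1: M1 done at 33, M2 done at 48
Makespan = 48

48


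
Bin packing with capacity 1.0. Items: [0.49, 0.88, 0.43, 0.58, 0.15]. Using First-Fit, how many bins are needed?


Place items sequentially using First-Fit:
  Item 0.49 -> new Bin 1
  Item 0.88 -> new Bin 2
  Item 0.43 -> Bin 1 (now 0.92)
  Item 0.58 -> new Bin 3
  Item 0.15 -> Bin 3 (now 0.73)
Total bins used = 3

3


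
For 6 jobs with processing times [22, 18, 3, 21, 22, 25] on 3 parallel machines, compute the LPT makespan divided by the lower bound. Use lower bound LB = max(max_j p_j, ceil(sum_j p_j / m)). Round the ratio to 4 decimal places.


LPT order: [25, 22, 22, 21, 18, 3]
Machine loads after assignment: [28, 43, 40]
LPT makespan = 43
Lower bound = max(max_job, ceil(total/3)) = max(25, 37) = 37
Ratio = 43 / 37 = 1.1622

1.1622


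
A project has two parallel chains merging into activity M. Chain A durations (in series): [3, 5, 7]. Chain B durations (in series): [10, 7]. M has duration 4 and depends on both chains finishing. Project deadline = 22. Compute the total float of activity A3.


Forward pass: ES(A3) = sum of predecessors on chain A = 8
EF = ES + duration = 8 + 7 = 15
Backward pass: LF(M) = deadline = 22; LS(M) = 22 - 4 = 18
LF(A3) = LS(M) - sum(successors on chain A) = 18 - 0 = 18
LS = LF - duration = 18 - 7 = 11
Total float = LS - ES = 11 - 8 = 3

3


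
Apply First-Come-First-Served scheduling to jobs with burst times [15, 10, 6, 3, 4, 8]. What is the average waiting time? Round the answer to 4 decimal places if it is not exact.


FCFS order (as given): [15, 10, 6, 3, 4, 8]
Waiting times:
  Job 1: wait = 0
  Job 2: wait = 15
  Job 3: wait = 25
  Job 4: wait = 31
  Job 5: wait = 34
  Job 6: wait = 38
Sum of waiting times = 143
Average waiting time = 143/6 = 23.8333

23.8333


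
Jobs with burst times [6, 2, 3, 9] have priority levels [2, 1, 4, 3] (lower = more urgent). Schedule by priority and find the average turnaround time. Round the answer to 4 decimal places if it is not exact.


Sort by priority (ascending = highest first):
Order: [(1, 2), (2, 6), (3, 9), (4, 3)]
Completion times:
  Priority 1, burst=2, C=2
  Priority 2, burst=6, C=8
  Priority 3, burst=9, C=17
  Priority 4, burst=3, C=20
Average turnaround = 47/4 = 11.75

11.75


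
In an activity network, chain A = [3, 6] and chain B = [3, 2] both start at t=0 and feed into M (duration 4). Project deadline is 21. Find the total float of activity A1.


Forward pass: ES(A1) = sum of predecessors on chain A = 0
EF = ES + duration = 0 + 3 = 3
Backward pass: LF(M) = deadline = 21; LS(M) = 21 - 4 = 17
LF(A1) = LS(M) - sum(successors on chain A) = 17 - 6 = 11
LS = LF - duration = 11 - 3 = 8
Total float = LS - ES = 8 - 0 = 8

8


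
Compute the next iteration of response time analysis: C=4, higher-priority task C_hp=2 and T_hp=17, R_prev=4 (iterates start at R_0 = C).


R_next = C + ceil(R_prev / T_hp) * C_hp
ceil(4 / 17) = ceil(0.2353) = 1
Interference = 1 * 2 = 2
R_next = 4 + 2 = 6

6


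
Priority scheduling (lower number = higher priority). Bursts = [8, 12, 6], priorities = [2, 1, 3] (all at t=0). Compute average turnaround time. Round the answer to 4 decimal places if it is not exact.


Sort by priority (ascending = highest first):
Order: [(1, 12), (2, 8), (3, 6)]
Completion times:
  Priority 1, burst=12, C=12
  Priority 2, burst=8, C=20
  Priority 3, burst=6, C=26
Average turnaround = 58/3 = 19.3333

19.3333


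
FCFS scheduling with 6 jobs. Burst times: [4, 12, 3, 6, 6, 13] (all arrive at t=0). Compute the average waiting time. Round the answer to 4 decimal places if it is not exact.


FCFS order (as given): [4, 12, 3, 6, 6, 13]
Waiting times:
  Job 1: wait = 0
  Job 2: wait = 4
  Job 3: wait = 16
  Job 4: wait = 19
  Job 5: wait = 25
  Job 6: wait = 31
Sum of waiting times = 95
Average waiting time = 95/6 = 15.8333

15.8333


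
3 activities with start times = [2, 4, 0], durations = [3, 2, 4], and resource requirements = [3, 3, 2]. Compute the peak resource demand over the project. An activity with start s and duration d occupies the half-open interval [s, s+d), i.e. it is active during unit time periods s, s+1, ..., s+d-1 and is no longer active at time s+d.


Each activity i is active on [start_i, start_i + duration_i).
Compute total resource usage per time slot:
  t=0: active resources = [2], total = 2
  t=1: active resources = [2], total = 2
  t=2: active resources = [3, 2], total = 5
  t=3: active resources = [3, 2], total = 5
  t=4: active resources = [3, 3], total = 6
  t=5: active resources = [3], total = 3
Peak resource demand = 6

6


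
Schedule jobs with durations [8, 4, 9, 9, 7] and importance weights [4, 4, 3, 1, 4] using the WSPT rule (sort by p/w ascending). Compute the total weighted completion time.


Compute p/w ratios and sort ascending (WSPT): [(4, 4), (7, 4), (8, 4), (9, 3), (9, 1)]
Compute weighted completion times:
  Job (p=4,w=4): C=4, w*C=4*4=16
  Job (p=7,w=4): C=11, w*C=4*11=44
  Job (p=8,w=4): C=19, w*C=4*19=76
  Job (p=9,w=3): C=28, w*C=3*28=84
  Job (p=9,w=1): C=37, w*C=1*37=37
Total weighted completion time = 257

257


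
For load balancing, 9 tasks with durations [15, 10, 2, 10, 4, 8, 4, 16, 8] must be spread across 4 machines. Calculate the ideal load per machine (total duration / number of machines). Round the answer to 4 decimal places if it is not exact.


Total processing time = 15 + 10 + 2 + 10 + 4 + 8 + 4 + 16 + 8 = 77
Number of machines = 4
Ideal balanced load = 77 / 4 = 19.25

19.25


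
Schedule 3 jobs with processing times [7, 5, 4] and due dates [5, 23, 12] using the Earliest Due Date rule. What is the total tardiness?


Sort by due date (EDD order): [(7, 5), (4, 12), (5, 23)]
Compute completion times and tardiness:
  Job 1: p=7, d=5, C=7, tardiness=max(0,7-5)=2
  Job 2: p=4, d=12, C=11, tardiness=max(0,11-12)=0
  Job 3: p=5, d=23, C=16, tardiness=max(0,16-23)=0
Total tardiness = 2

2


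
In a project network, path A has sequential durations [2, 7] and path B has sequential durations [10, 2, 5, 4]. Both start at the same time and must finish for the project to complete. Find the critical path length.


Path A total = 2 + 7 = 9
Path B total = 10 + 2 + 5 + 4 = 21
Critical path = longest path = max(9, 21) = 21

21


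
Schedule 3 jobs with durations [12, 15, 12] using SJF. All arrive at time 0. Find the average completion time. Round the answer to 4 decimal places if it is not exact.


SJF order (ascending): [12, 12, 15]
Completion times:
  Job 1: burst=12, C=12
  Job 2: burst=12, C=24
  Job 3: burst=15, C=39
Average completion = 75/3 = 25.0

25.0


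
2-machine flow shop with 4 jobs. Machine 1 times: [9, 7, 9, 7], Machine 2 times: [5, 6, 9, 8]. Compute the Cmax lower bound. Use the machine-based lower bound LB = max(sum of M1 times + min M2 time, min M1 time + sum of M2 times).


LB1 = sum(M1 times) + min(M2 times) = 32 + 5 = 37
LB2 = min(M1 times) + sum(M2 times) = 7 + 28 = 35
Lower bound = max(LB1, LB2) = max(37, 35) = 37

37


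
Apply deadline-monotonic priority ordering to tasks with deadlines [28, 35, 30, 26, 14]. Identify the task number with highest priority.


Sort tasks by relative deadline (ascending):
  Task 5: deadline = 14
  Task 4: deadline = 26
  Task 1: deadline = 28
  Task 3: deadline = 30
  Task 2: deadline = 35
Priority order (highest first): [5, 4, 1, 3, 2]
Highest priority task = 5

5


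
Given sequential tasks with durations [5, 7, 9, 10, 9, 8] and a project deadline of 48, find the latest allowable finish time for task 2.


LF(activity 2) = deadline - sum of successor durations
Successors: activities 3 through 6 with durations [9, 10, 9, 8]
Sum of successor durations = 36
LF = 48 - 36 = 12

12


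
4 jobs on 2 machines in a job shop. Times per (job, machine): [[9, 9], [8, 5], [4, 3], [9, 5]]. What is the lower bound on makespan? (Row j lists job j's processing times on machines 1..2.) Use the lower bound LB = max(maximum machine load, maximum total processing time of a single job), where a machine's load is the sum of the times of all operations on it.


Machine loads:
  Machine 1: 9 + 8 + 4 + 9 = 30
  Machine 2: 9 + 5 + 3 + 5 = 22
Max machine load = 30
Job totals:
  Job 1: 18
  Job 2: 13
  Job 3: 7
  Job 4: 14
Max job total = 18
Lower bound = max(30, 18) = 30

30


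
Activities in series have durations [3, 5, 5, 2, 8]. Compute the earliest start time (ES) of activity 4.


Activity 4 starts after activities 1 through 3 complete.
Predecessor durations: [3, 5, 5]
ES = 3 + 5 + 5 = 13

13


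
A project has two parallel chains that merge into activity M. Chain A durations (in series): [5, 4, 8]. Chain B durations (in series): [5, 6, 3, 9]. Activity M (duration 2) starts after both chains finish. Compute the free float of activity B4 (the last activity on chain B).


ES(B4) = sum of predecessors on chain B = 14
EF(B4) = ES + duration = 14 + 9 = 23
Successor of B4 is M. ES(M) = max(sum(A), sum(B)) = max(17, 23) = 23
Free float = ES(successor) - EF(current) = 23 - 23 = 0

0


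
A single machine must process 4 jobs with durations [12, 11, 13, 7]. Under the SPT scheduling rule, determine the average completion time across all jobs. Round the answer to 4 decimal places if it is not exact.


Sort jobs by processing time (SPT order): [7, 11, 12, 13]
Compute completion times sequentially:
  Job 1: processing = 7, completes at 7
  Job 2: processing = 11, completes at 18
  Job 3: processing = 12, completes at 30
  Job 4: processing = 13, completes at 43
Sum of completion times = 98
Average completion time = 98/4 = 24.5

24.5


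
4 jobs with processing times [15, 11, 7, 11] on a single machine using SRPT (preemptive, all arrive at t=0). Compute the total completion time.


Since all jobs arrive at t=0, SRPT equals SPT ordering.
SPT order: [7, 11, 11, 15]
Completion times:
  Job 1: p=7, C=7
  Job 2: p=11, C=18
  Job 3: p=11, C=29
  Job 4: p=15, C=44
Total completion time = 7 + 18 + 29 + 44 = 98

98


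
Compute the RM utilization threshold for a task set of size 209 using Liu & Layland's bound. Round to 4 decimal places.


Compute 2^(1/209) = 1.0033219993
Subtract 1: 1.0033219993 - 1 = 0.0033219993
Multiply by n: 209 * 0.0033219993 = 0.6942978537
Round to 4 dp: 0.6943

0.6943


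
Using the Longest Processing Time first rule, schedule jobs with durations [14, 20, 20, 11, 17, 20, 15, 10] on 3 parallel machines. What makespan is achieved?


Sort jobs in decreasing order (LPT): [20, 20, 20, 17, 15, 14, 11, 10]
Assign each job to the least loaded machine:
  Machine 1: jobs [20, 17], load = 37
  Machine 2: jobs [20, 15, 10], load = 45
  Machine 3: jobs [20, 14, 11], load = 45
Makespan = max load = 45

45


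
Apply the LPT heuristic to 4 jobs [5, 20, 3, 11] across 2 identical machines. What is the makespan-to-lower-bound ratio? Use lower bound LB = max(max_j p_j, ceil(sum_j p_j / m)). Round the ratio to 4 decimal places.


LPT order: [20, 11, 5, 3]
Machine loads after assignment: [20, 19]
LPT makespan = 20
Lower bound = max(max_job, ceil(total/2)) = max(20, 20) = 20
Ratio = 20 / 20 = 1.0

1.0


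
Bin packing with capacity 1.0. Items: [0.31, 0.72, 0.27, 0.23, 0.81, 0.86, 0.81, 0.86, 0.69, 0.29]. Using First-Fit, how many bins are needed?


Place items sequentially using First-Fit:
  Item 0.31 -> new Bin 1
  Item 0.72 -> new Bin 2
  Item 0.27 -> Bin 1 (now 0.58)
  Item 0.23 -> Bin 1 (now 0.81)
  Item 0.81 -> new Bin 3
  Item 0.86 -> new Bin 4
  Item 0.81 -> new Bin 5
  Item 0.86 -> new Bin 6
  Item 0.69 -> new Bin 7
  Item 0.29 -> Bin 7 (now 0.98)
Total bins used = 7

7


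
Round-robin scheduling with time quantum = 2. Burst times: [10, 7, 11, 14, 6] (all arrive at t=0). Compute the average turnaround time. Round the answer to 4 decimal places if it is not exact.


Time quantum = 2
Execution trace:
  J1 runs 2 units, time = 2
  J2 runs 2 units, time = 4
  J3 runs 2 units, time = 6
  J4 runs 2 units, time = 8
  J5 runs 2 units, time = 10
  J1 runs 2 units, time = 12
  J2 runs 2 units, time = 14
  J3 runs 2 units, time = 16
  J4 runs 2 units, time = 18
  J5 runs 2 units, time = 20
  J1 runs 2 units, time = 22
  J2 runs 2 units, time = 24
  J3 runs 2 units, time = 26
  J4 runs 2 units, time = 28
  J5 runs 2 units, time = 30
  J1 runs 2 units, time = 32
  J2 runs 1 units, time = 33
  J3 runs 2 units, time = 35
  J4 runs 2 units, time = 37
  J1 runs 2 units, time = 39
  J3 runs 2 units, time = 41
  J4 runs 2 units, time = 43
  J3 runs 1 units, time = 44
  J4 runs 2 units, time = 46
  J4 runs 2 units, time = 48
Finish times: [39, 33, 44, 48, 30]
Average turnaround = 194/5 = 38.8

38.8


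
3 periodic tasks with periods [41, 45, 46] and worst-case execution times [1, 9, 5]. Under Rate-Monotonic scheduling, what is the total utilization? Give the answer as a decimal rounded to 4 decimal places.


Compute individual utilizations (exact fractions):
  Task 1: C/T = 1/41 (approx. 0.0244)
  Task 2: C/T = 9/45 = 1/5 (approx. 0.2)
  Task 3: C/T = 5/46 (approx. 0.1087)
Total utilization U = 1/41 + 1/5 + 5/46 = 3141/9430
Rounded to 4 decimal places: U = 0.3331
RM (Liu & Layland) bound for 3 tasks = 0.779763; compare with U = 3141/9430 (approx. 0.333086)
U <= bound, so schedulable by RM sufficient condition.

0.3331


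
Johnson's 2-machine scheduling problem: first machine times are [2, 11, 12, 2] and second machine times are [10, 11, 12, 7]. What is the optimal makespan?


Apply Johnson's rule:
  Group 1 (a <= b): [(1, 2, 10), (4, 2, 7), (2, 11, 11), (3, 12, 12)]
  Group 2 (a > b): []
Optimal job order: [1, 4, 2, 3]
Schedule:
  Job 1: M1 done at 2, M2 done at 12
  Job 4: M1 done at 4, M2 done at 19
  Job 2: M1 done at 15, M2 done at 30
  Job 3: M1 done at 27, M2 done at 42
Makespan = 42

42


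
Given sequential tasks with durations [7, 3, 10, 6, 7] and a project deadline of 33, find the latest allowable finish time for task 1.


LF(activity 1) = deadline - sum of successor durations
Successors: activities 2 through 5 with durations [3, 10, 6, 7]
Sum of successor durations = 26
LF = 33 - 26 = 7

7


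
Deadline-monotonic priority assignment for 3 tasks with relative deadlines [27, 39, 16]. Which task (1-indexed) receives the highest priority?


Sort tasks by relative deadline (ascending):
  Task 3: deadline = 16
  Task 1: deadline = 27
  Task 2: deadline = 39
Priority order (highest first): [3, 1, 2]
Highest priority task = 3

3


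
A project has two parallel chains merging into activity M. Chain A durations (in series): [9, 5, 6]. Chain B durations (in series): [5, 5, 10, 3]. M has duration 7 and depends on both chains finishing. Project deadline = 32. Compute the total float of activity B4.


Forward pass: ES(B4) = sum of predecessors on chain B = 20
EF = ES + duration = 20 + 3 = 23
Backward pass: LF(M) = deadline = 32; LS(M) = 32 - 7 = 25
LF(B4) = LS(M) - sum(successors on chain B) = 25 - 0 = 25
LS = LF - duration = 25 - 3 = 22
Total float = LS - ES = 22 - 20 = 2

2


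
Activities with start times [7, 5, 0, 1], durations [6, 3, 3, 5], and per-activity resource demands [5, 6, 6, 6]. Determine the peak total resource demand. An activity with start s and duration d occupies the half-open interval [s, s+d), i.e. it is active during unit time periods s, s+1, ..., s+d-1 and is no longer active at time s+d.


Each activity i is active on [start_i, start_i + duration_i).
Compute total resource usage per time slot:
  t=0: active resources = [6], total = 6
  t=1: active resources = [6, 6], total = 12
  t=2: active resources = [6, 6], total = 12
  t=3: active resources = [6], total = 6
  t=4: active resources = [6], total = 6
  t=5: active resources = [6, 6], total = 12
  t=6: active resources = [6], total = 6
  t=7: active resources = [5, 6], total = 11
  t=8: active resources = [5], total = 5
  t=9: active resources = [5], total = 5
  t=10: active resources = [5], total = 5
  t=11: active resources = [5], total = 5
  t=12: active resources = [5], total = 5
Peak resource demand = 12

12


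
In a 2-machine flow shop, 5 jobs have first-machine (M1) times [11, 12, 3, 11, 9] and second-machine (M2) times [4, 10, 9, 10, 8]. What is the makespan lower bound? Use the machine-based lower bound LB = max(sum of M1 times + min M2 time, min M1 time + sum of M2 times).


LB1 = sum(M1 times) + min(M2 times) = 46 + 4 = 50
LB2 = min(M1 times) + sum(M2 times) = 3 + 41 = 44
Lower bound = max(LB1, LB2) = max(50, 44) = 50

50


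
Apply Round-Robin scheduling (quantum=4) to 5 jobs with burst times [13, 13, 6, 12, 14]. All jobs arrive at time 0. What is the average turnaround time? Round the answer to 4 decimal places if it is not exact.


Time quantum = 4
Execution trace:
  J1 runs 4 units, time = 4
  J2 runs 4 units, time = 8
  J3 runs 4 units, time = 12
  J4 runs 4 units, time = 16
  J5 runs 4 units, time = 20
  J1 runs 4 units, time = 24
  J2 runs 4 units, time = 28
  J3 runs 2 units, time = 30
  J4 runs 4 units, time = 34
  J5 runs 4 units, time = 38
  J1 runs 4 units, time = 42
  J2 runs 4 units, time = 46
  J4 runs 4 units, time = 50
  J5 runs 4 units, time = 54
  J1 runs 1 units, time = 55
  J2 runs 1 units, time = 56
  J5 runs 2 units, time = 58
Finish times: [55, 56, 30, 50, 58]
Average turnaround = 249/5 = 49.8

49.8


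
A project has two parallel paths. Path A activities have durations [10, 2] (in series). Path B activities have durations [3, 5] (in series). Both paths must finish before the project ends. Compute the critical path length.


Path A total = 10 + 2 = 12
Path B total = 3 + 5 = 8
Critical path = longest path = max(12, 8) = 12

12


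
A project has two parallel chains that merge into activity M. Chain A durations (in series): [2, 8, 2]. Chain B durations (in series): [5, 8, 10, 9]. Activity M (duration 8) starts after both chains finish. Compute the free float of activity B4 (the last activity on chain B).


ES(B4) = sum of predecessors on chain B = 23
EF(B4) = ES + duration = 23 + 9 = 32
Successor of B4 is M. ES(M) = max(sum(A), sum(B)) = max(12, 32) = 32
Free float = ES(successor) - EF(current) = 32 - 32 = 0

0


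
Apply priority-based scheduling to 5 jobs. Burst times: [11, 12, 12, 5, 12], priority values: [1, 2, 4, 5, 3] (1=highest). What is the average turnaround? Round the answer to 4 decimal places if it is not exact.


Sort by priority (ascending = highest first):
Order: [(1, 11), (2, 12), (3, 12), (4, 12), (5, 5)]
Completion times:
  Priority 1, burst=11, C=11
  Priority 2, burst=12, C=23
  Priority 3, burst=12, C=35
  Priority 4, burst=12, C=47
  Priority 5, burst=5, C=52
Average turnaround = 168/5 = 33.6

33.6


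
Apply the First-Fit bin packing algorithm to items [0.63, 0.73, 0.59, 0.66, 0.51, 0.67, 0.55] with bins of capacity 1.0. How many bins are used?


Place items sequentially using First-Fit:
  Item 0.63 -> new Bin 1
  Item 0.73 -> new Bin 2
  Item 0.59 -> new Bin 3
  Item 0.66 -> new Bin 4
  Item 0.51 -> new Bin 5
  Item 0.67 -> new Bin 6
  Item 0.55 -> new Bin 7
Total bins used = 7

7


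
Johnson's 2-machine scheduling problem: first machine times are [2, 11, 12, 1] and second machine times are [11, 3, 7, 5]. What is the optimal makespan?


Apply Johnson's rule:
  Group 1 (a <= b): [(4, 1, 5), (1, 2, 11)]
  Group 2 (a > b): [(3, 12, 7), (2, 11, 3)]
Optimal job order: [4, 1, 3, 2]
Schedule:
  Job 4: M1 done at 1, M2 done at 6
  Job 1: M1 done at 3, M2 done at 17
  Job 3: M1 done at 15, M2 done at 24
  Job 2: M1 done at 26, M2 done at 29
Makespan = 29

29


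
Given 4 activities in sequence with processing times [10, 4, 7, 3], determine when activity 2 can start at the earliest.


Activity 2 starts after activities 1 through 1 complete.
Predecessor durations: [10]
ES = 10 = 10

10


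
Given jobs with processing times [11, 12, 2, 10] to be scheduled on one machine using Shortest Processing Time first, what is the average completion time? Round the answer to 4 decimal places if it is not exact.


Sort jobs by processing time (SPT order): [2, 10, 11, 12]
Compute completion times sequentially:
  Job 1: processing = 2, completes at 2
  Job 2: processing = 10, completes at 12
  Job 3: processing = 11, completes at 23
  Job 4: processing = 12, completes at 35
Sum of completion times = 72
Average completion time = 72/4 = 18.0

18.0
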